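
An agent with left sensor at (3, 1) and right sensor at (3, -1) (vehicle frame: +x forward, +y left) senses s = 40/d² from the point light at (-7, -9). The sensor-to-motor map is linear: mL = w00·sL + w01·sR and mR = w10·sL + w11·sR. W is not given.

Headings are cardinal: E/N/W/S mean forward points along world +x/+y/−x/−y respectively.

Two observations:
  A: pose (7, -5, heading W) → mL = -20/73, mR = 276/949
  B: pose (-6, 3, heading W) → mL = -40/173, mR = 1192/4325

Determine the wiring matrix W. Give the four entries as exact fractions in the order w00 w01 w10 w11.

0 -1 1/2 1/2

obs A: pose=(7,-5,W) → sL=4/13, sR=20/73, mL=-20/73, mR=276/949
obs B: pose=(-6,3,W) → sL=8/25, sR=40/173, mL=-40/173, mR=1192/4325
sensor matrix S = [[4/13, 20/73], [8/25, 40/173]]; det S = -13568/820885
solve [mL_A; mL_B] = S·[w00; w01] and [mR_A; mR_B] = S·[w10; w11]:
  w00 = 0, w01 = -1, w10 = 1/2, w11 = 1/2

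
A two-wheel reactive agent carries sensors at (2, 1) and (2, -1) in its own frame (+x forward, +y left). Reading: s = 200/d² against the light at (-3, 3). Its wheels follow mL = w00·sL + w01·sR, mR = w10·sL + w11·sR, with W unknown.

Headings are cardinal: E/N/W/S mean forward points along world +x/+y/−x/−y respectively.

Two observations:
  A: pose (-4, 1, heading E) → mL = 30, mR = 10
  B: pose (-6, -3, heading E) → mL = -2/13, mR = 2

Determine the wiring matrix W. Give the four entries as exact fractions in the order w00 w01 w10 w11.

1/2 -1 0 1/2

obs A: pose=(-4,1,E) → sL=100, sR=20, mL=30, mR=10
obs B: pose=(-6,-3,E) → sL=100/13, sR=4, mL=-2/13, mR=2
sensor matrix S = [[100, 20], [100/13, 4]]; det S = 3200/13
solve [mL_A; mL_B] = S·[w00; w01] and [mR_A; mR_B] = S·[w10; w11]:
  w00 = 1/2, w01 = -1, w10 = 0, w11 = 1/2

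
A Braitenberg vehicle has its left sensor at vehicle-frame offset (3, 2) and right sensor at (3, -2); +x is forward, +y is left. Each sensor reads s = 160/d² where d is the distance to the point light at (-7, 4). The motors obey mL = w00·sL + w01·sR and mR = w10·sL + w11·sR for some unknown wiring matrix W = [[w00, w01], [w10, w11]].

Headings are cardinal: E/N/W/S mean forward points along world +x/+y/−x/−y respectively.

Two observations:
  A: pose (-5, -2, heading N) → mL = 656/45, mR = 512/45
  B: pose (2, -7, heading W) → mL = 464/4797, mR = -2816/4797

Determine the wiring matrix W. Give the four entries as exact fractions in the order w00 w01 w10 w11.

obs A: pose=(-5,-2,N) → sL=160/9, sR=32/5, mL=656/45, mR=512/45
obs B: pose=(2,-7,W) → sL=32/41, sR=160/117, mL=464/4797, mR=-2816/4797
sensor matrix S = [[160/9, 32/5], [32/41, 160/117]]; det S = 4169728/215865
solve [mL_A; mL_B] = S·[w00; w01] and [mR_A; mR_B] = S·[w10; w11]:
  w00 = 1, w01 = -1/2, w10 = 1, w11 = -1

1 -1/2 1 -1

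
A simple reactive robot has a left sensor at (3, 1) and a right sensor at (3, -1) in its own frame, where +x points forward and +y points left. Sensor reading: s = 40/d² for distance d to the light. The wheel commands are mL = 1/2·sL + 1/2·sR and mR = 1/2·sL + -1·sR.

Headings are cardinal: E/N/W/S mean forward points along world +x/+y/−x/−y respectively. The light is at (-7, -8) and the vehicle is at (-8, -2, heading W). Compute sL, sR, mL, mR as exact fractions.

40/41 8/13 424/533 -68/533

left sensor world pos  = (-11, -3); dL² = 41
right sensor world pos = (-11, -1); dR² = 65
sL = 40/41 = 40/41
sR = 40/65 = 8/13
mL = 1/2·sL + 1/2·sR = 424/533
mR = 1/2·sL + -1·sR = -68/533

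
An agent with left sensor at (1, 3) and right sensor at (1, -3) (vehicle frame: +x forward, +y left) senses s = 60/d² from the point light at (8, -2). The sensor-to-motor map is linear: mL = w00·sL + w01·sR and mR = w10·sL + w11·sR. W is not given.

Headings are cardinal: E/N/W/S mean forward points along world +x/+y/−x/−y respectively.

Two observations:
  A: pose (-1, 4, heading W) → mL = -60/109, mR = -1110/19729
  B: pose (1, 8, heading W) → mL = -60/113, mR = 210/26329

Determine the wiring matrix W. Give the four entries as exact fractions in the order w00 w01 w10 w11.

obs A: pose=(-1,4,W) → sL=60/109, sR=60/181, mL=-60/109, mR=-1110/19729
obs B: pose=(1,8,W) → sL=60/113, sR=60/233, mL=-60/113, mR=210/26329
sensor matrix S = [[60/109, 60/181], [60/113, 60/233]]; det S = -17798400/519444841
solve [mL_A; mL_B] = S·[w00; w01] and [mR_A; mR_B] = S·[w10; w11]:
  w00 = -1, w01 = 0, w10 = 1/2, w11 = -1

-1 0 1/2 -1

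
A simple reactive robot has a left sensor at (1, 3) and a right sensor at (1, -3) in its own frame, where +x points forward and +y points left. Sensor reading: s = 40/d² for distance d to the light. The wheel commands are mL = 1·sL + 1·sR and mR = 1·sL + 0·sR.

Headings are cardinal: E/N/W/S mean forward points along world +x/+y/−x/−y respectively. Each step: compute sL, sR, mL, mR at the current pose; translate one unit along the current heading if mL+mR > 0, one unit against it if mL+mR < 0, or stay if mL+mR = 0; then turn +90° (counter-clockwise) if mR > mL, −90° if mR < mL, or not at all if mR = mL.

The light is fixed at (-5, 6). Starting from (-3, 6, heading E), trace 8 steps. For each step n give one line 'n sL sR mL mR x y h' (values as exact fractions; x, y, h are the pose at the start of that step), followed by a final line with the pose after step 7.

n=0: pose=(-3,6,E); sL=20/9, sR=20/9; mL=40/9, mR=20/9; mL+mR=20/3 → advance +1; mR−mL=-20/9 → turn -1·90°
n=1: pose=(-2,6,S); sL=40/37, sR=40; mL=1520/37, mR=40/37; mL+mR=1560/37 → advance +1; mR−mL=-40 → turn -1·90°
n=2: pose=(-2,5,W); sL=2, sR=5; mL=7, mR=2; mL+mR=9 → advance +1; mR−mL=-5 → turn -1·90°
n=3: pose=(-3,5,N); sL=40, sR=8/5; mL=208/5, mR=40; mL+mR=408/5 → advance +1; mR−mL=-8/5 → turn -1·90°
n=4: pose=(-3,6,E); sL=20/9, sR=20/9; mL=40/9, mR=20/9; mL+mR=20/3 → advance +1; mR−mL=-20/9 → turn -1·90°
n=5: pose=(-2,6,S); sL=40/37, sR=40; mL=1520/37, mR=40/37; mL+mR=1560/37 → advance +1; mR−mL=-40 → turn -1·90°
n=6: pose=(-2,5,W); sL=2, sR=5; mL=7, mR=2; mL+mR=9 → advance +1; mR−mL=-5 → turn -1·90°
n=7: pose=(-3,5,N); sL=40, sR=8/5; mL=208/5, mR=40; mL+mR=408/5 → advance +1; mR−mL=-8/5 → turn -1·90°

0 20/9 20/9 40/9 20/9 -3 6 E
1 40/37 40 1520/37 40/37 -2 6 S
2 2 5 7 2 -2 5 W
3 40 8/5 208/5 40 -3 5 N
4 20/9 20/9 40/9 20/9 -3 6 E
5 40/37 40 1520/37 40/37 -2 6 S
6 2 5 7 2 -2 5 W
7 40 8/5 208/5 40 -3 5 N
final -3 6 E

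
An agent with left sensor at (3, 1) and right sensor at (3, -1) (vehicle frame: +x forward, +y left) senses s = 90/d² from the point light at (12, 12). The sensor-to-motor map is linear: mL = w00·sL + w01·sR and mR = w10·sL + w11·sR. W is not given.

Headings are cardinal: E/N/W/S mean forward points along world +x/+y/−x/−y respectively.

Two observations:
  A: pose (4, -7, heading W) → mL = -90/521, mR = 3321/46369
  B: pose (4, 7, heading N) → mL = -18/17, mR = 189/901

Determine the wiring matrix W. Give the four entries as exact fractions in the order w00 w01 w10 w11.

-1 0 1 -1/2

obs A: pose=(4,-7,W) → sL=90/521, sR=18/89, mL=-90/521, mR=3321/46369
obs B: pose=(4,7,N) → sL=18/17, sR=90/53, mL=-18/17, mR=189/901
sensor matrix S = [[90/521, 18/89], [18/17, 90/53]]; det S = 3308688/41778469
solve [mL_A; mL_B] = S·[w00; w01] and [mR_A; mR_B] = S·[w10; w11]:
  w00 = -1, w01 = 0, w10 = 1, w11 = -1/2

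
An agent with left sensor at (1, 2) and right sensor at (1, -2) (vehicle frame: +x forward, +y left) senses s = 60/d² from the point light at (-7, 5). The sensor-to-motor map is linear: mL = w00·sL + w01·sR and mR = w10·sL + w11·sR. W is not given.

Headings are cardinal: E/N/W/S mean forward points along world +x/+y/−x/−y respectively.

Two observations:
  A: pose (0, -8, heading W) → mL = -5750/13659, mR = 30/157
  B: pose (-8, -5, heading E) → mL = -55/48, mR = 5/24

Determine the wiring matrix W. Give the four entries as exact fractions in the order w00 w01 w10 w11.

-1 -1/2 0 1/2

obs A: pose=(0,-8,W) → sL=20/87, sR=60/157, mL=-5750/13659, mR=30/157
obs B: pose=(-8,-5,E) → sL=15/16, sR=5/12, mL=-55/48, mR=5/24
sensor matrix S = [[20/87, 60/157], [15/16, 5/12]]; det S = -43025/163908
solve [mL_A; mL_B] = S·[w00; w01] and [mR_A; mR_B] = S·[w10; w11]:
  w00 = -1, w01 = -1/2, w10 = 0, w11 = 1/2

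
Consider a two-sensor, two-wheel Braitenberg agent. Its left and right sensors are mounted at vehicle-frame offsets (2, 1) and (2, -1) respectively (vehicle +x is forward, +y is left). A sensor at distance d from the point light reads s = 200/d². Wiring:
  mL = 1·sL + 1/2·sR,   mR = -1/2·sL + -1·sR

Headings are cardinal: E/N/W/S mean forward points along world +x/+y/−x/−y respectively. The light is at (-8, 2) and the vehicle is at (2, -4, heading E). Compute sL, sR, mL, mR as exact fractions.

left sensor world pos  = (4, -3); dL² = 169
right sensor world pos = (4, -5); dR² = 193
sL = 200/169 = 200/169
sR = 200/193 = 200/193
mL = 1·sL + 1/2·sR = 55500/32617
mR = -1/2·sL + -1·sR = -53100/32617

200/169 200/193 55500/32617 -53100/32617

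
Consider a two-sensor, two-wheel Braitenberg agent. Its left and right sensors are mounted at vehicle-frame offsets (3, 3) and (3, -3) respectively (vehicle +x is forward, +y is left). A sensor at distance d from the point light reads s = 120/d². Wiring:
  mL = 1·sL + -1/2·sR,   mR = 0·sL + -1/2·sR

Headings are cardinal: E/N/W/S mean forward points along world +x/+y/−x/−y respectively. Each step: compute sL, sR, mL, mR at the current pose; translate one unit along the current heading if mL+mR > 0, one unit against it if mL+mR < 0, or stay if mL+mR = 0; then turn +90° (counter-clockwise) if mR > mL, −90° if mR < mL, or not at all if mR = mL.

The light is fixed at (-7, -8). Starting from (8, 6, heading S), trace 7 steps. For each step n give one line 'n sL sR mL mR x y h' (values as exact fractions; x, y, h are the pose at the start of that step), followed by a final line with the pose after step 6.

0 24/89 24/53 204/4717 -12/53 8 6 S
1 5/12 10/39 15/52 -5/39 8 7 W
2 24/89 120/613 9372/54557 -60/613 7 7 N
3 12/65 60/229 798/14885 -30/229 7 8 E
4 24/85 120/269 1356/22865 -60/269 6 8 S
5 15/37 6/25 264/925 -3/25 6 9 W
6 120/481 24/125 9228/60125 -12/125 5 9 N
final 5 10 E

n=0: pose=(8,6,S); sL=24/89, sR=24/53; mL=204/4717, mR=-12/53; mL+mR=-864/4717 → advance -1; mR−mL=-24/89 → turn -1·90°
n=1: pose=(8,7,W); sL=5/12, sR=10/39; mL=15/52, mR=-5/39; mL+mR=25/156 → advance +1; mR−mL=-5/12 → turn -1·90°
n=2: pose=(7,7,N); sL=24/89, sR=120/613; mL=9372/54557, mR=-60/613; mL+mR=4032/54557 → advance +1; mR−mL=-24/89 → turn -1·90°
n=3: pose=(7,8,E); sL=12/65, sR=60/229; mL=798/14885, mR=-30/229; mL+mR=-1152/14885 → advance -1; mR−mL=-12/65 → turn -1·90°
n=4: pose=(6,8,S); sL=24/85, sR=120/269; mL=1356/22865, mR=-60/269; mL+mR=-3744/22865 → advance -1; mR−mL=-24/85 → turn -1·90°
n=5: pose=(6,9,W); sL=15/37, sR=6/25; mL=264/925, mR=-3/25; mL+mR=153/925 → advance +1; mR−mL=-15/37 → turn -1·90°
n=6: pose=(5,9,N); sL=120/481, sR=24/125; mL=9228/60125, mR=-12/125; mL+mR=3456/60125 → advance +1; mR−mL=-120/481 → turn -1·90°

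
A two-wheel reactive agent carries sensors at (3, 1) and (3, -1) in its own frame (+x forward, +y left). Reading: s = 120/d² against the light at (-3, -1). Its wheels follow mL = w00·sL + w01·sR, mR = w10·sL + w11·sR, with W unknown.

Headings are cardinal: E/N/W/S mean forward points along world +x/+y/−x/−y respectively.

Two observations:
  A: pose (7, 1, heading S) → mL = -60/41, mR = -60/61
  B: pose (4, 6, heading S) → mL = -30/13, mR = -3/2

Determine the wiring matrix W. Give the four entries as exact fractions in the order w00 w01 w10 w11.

0 -1 -1 0

obs A: pose=(7,1,S) → sL=60/61, sR=60/41, mL=-60/41, mR=-60/61
obs B: pose=(4,6,S) → sL=3/2, sR=30/13, mL=-30/13, mR=-3/2
sensor matrix S = [[60/61, 60/41], [3/2, 30/13]]; det S = 2430/32513
solve [mL_A; mL_B] = S·[w00; w01] and [mR_A; mR_B] = S·[w10; w11]:
  w00 = 0, w01 = -1, w10 = -1, w11 = 0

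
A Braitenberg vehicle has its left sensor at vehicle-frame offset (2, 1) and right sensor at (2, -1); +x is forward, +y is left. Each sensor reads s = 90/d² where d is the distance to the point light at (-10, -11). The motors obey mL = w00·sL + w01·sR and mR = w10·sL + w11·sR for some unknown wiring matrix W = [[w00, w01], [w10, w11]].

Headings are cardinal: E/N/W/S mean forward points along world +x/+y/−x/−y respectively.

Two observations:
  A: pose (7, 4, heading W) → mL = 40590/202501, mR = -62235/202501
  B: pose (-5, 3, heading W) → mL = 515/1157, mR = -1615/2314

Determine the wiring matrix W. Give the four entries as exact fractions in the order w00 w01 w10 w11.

1/2 1/2 -1 -1/2

obs A: pose=(7,4,W) → sL=90/421, sR=90/481, mL=40590/202501, mR=-62235/202501
obs B: pose=(-5,3,W) → sL=45/89, sR=5/13, mL=515/1157, mR=-1615/2314
sensor matrix S = [[90/421, 90/481], [45/89, 5/13]]; det S = -223200/18022589
solve [mL_A; mL_B] = S·[w00; w01] and [mR_A; mR_B] = S·[w10; w11]:
  w00 = 1/2, w01 = 1/2, w10 = -1, w11 = -1/2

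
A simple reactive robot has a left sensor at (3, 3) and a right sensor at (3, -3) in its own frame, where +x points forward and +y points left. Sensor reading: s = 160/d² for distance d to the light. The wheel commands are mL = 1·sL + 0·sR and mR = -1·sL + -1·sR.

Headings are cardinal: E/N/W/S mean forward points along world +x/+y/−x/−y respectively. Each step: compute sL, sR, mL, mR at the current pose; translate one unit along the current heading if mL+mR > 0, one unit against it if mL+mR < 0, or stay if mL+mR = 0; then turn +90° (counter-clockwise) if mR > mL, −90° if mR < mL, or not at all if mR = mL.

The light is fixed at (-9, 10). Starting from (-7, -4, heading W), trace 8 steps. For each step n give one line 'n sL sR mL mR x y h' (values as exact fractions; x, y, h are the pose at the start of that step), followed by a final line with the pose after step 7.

0 16/29 80/61 16/29 -3296/1769 -7 -4 W
1 160/121 160/157 160/121 -44480/18997 -6 -4 N
2 8/9 4/9 8/9 -4/3 -6 -5 E
3 160/349 32/65 160/349 -21568/22685 -7 -5 S
4 16/29 80/61 16/29 -3296/1769 -7 -4 W
5 160/121 160/157 160/121 -44480/18997 -6 -4 N
6 8/9 4/9 8/9 -4/3 -6 -5 E
7 160/349 32/65 160/349 -21568/22685 -7 -5 S
final -7 -4 W

n=0: pose=(-7,-4,W); sL=16/29, sR=80/61; mL=16/29, mR=-3296/1769; mL+mR=-80/61 → advance -1; mR−mL=-4272/1769 → turn -1·90°
n=1: pose=(-6,-4,N); sL=160/121, sR=160/157; mL=160/121, mR=-44480/18997; mL+mR=-160/157 → advance -1; mR−mL=-69600/18997 → turn -1·90°
n=2: pose=(-6,-5,E); sL=8/9, sR=4/9; mL=8/9, mR=-4/3; mL+mR=-4/9 → advance -1; mR−mL=-20/9 → turn -1·90°
n=3: pose=(-7,-5,S); sL=160/349, sR=32/65; mL=160/349, mR=-21568/22685; mL+mR=-32/65 → advance -1; mR−mL=-31968/22685 → turn -1·90°
n=4: pose=(-7,-4,W); sL=16/29, sR=80/61; mL=16/29, mR=-3296/1769; mL+mR=-80/61 → advance -1; mR−mL=-4272/1769 → turn -1·90°
n=5: pose=(-6,-4,N); sL=160/121, sR=160/157; mL=160/121, mR=-44480/18997; mL+mR=-160/157 → advance -1; mR−mL=-69600/18997 → turn -1·90°
n=6: pose=(-6,-5,E); sL=8/9, sR=4/9; mL=8/9, mR=-4/3; mL+mR=-4/9 → advance -1; mR−mL=-20/9 → turn -1·90°
n=7: pose=(-7,-5,S); sL=160/349, sR=32/65; mL=160/349, mR=-21568/22685; mL+mR=-32/65 → advance -1; mR−mL=-31968/22685 → turn -1·90°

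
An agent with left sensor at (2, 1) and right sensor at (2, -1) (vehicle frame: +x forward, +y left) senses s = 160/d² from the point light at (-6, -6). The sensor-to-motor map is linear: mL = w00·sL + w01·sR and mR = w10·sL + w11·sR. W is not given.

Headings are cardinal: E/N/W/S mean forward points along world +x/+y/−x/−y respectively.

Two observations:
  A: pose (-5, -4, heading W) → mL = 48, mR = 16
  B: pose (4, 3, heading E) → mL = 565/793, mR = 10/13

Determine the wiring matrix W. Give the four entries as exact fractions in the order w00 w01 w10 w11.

1/2 1/2 0 1

obs A: pose=(-5,-4,W) → sL=80, sR=16, mL=48, mR=16
obs B: pose=(4,3,E) → sL=40/61, sR=10/13, mL=565/793, mR=10/13
sensor matrix S = [[80, 16], [40/61, 10/13]]; det S = 40480/793
solve [mL_A; mL_B] = S·[w00; w01] and [mR_A; mR_B] = S·[w10; w11]:
  w00 = 1/2, w01 = 1/2, w10 = 0, w11 = 1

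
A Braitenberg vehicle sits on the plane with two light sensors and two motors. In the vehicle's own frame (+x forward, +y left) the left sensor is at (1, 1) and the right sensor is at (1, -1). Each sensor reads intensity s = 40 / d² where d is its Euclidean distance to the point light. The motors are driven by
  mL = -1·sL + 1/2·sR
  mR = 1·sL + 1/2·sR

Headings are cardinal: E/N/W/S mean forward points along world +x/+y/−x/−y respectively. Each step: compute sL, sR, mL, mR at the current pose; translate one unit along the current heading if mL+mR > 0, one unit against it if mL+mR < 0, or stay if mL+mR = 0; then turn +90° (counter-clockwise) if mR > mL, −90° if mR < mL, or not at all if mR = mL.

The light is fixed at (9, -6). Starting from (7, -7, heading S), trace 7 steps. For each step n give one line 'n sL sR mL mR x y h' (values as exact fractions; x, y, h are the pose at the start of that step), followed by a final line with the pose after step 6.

0 8 40/13 -84/13 124/13 7 -7 S
1 20 4 -18 22 7 -8 E
2 8 40 12 28 8 -8 N
3 5 10 0 10 8 -7 W
4 8 40/13 -84/13 124/13 7 -7 S
5 20 4 -18 22 7 -8 E
6 8 40 12 28 8 -8 N
final 8 -7 W

n=0: pose=(7,-7,S); sL=8, sR=40/13; mL=-84/13, mR=124/13; mL+mR=40/13 → advance +1; mR−mL=16 → turn +1·90°
n=1: pose=(7,-8,E); sL=20, sR=4; mL=-18, mR=22; mL+mR=4 → advance +1; mR−mL=40 → turn +1·90°
n=2: pose=(8,-8,N); sL=8, sR=40; mL=12, mR=28; mL+mR=40 → advance +1; mR−mL=16 → turn +1·90°
n=3: pose=(8,-7,W); sL=5, sR=10; mL=0, mR=10; mL+mR=10 → advance +1; mR−mL=10 → turn +1·90°
n=4: pose=(7,-7,S); sL=8, sR=40/13; mL=-84/13, mR=124/13; mL+mR=40/13 → advance +1; mR−mL=16 → turn +1·90°
n=5: pose=(7,-8,E); sL=20, sR=4; mL=-18, mR=22; mL+mR=4 → advance +1; mR−mL=40 → turn +1·90°
n=6: pose=(8,-8,N); sL=8, sR=40; mL=12, mR=28; mL+mR=40 → advance +1; mR−mL=16 → turn +1·90°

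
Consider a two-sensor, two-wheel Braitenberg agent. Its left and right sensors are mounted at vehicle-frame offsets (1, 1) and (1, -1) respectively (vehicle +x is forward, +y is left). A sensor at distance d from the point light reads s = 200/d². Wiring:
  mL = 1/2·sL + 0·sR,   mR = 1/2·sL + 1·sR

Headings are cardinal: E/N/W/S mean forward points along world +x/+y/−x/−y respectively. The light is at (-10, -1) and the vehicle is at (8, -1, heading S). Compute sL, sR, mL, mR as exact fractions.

left sensor world pos  = (9, -2); dL² = 362
right sensor world pos = (7, -2); dR² = 290
sL = 200/362 = 100/181
sR = 200/290 = 20/29
mL = 1/2·sL + 0·sR = 50/181
mR = 1/2·sL + 1·sR = 5070/5249

100/181 20/29 50/181 5070/5249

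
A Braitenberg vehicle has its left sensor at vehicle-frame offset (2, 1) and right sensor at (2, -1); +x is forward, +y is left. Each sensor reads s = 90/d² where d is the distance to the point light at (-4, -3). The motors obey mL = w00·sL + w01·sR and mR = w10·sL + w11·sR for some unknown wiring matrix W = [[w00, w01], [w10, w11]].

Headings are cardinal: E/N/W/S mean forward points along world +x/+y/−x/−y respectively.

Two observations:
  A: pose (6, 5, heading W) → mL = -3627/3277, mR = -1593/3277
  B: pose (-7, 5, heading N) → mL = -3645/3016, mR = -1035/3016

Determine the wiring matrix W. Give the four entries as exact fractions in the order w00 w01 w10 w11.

obs A: pose=(6,5,W) → sL=90/113, sR=18/29, mL=-3627/3277, mR=-1593/3277
obs B: pose=(-7,5,N) → sL=45/58, sR=45/52, mL=-3645/3016, mR=-1035/3016
sensor matrix S = [[90/113, 18/29], [45/58, 45/52]]; det S = 513135/2470858
solve [mL_A; mL_B] = S·[w00; w01] and [mR_A; mR_B] = S·[w10; w11]:
  w00 = -1, w01 = -1/2, w10 = -1, w11 = 1/2

-1 -1/2 -1 1/2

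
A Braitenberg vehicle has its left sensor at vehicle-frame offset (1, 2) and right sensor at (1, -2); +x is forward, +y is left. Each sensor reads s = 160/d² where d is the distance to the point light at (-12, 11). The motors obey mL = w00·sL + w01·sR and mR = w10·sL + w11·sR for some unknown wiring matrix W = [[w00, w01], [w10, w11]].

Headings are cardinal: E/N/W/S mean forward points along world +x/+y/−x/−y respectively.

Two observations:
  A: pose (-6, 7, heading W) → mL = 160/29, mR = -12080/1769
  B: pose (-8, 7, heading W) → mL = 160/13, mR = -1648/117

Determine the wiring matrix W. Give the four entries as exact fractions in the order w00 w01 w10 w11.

0 1 -1/2 -1

obs A: pose=(-6,7,W) → sL=160/61, sR=160/29, mL=160/29, mR=-12080/1769
obs B: pose=(-8,7,W) → sL=32/9, sR=160/13, mL=160/13, mR=-1648/117
sensor matrix S = [[160/61, 160/29], [32/9, 160/13]]; det S = 2621440/206973
solve [mL_A; mL_B] = S·[w00; w01] and [mR_A; mR_B] = S·[w10; w11]:
  w00 = 0, w01 = 1, w10 = -1/2, w11 = -1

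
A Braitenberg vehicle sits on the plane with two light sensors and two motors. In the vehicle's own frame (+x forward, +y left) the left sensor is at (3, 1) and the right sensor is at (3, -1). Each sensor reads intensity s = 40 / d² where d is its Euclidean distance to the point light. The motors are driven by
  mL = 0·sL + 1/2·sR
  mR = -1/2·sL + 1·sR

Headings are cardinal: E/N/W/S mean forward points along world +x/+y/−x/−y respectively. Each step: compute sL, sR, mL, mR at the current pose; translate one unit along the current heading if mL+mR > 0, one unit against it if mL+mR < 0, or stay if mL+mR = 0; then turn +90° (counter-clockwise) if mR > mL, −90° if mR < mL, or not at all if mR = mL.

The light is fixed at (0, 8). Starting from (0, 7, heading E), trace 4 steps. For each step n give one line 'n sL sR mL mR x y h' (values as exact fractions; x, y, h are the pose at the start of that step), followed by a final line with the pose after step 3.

n=0: pose=(0,7,E); sL=40/9, sR=40/13; mL=20/13, mR=100/117; mL+mR=280/117 → advance +1; mR−mL=-80/117 → turn -1·90°
n=1: pose=(1,7,S); sL=2, sR=5/2; mL=5/4, mR=3/2; mL+mR=11/4 → advance +1; mR−mL=1/4 → turn +1·90°
n=2: pose=(1,6,E); sL=40/17, sR=8/5; mL=4/5, mR=36/85; mL+mR=104/85 → advance +1; mR−mL=-32/85 → turn -1·90°
n=3: pose=(2,6,S); sL=20/17, sR=20/13; mL=10/13, mR=210/221; mL+mR=380/221 → advance +1; mR−mL=40/221 → turn +1·90°

0 40/9 40/13 20/13 100/117 0 7 E
1 2 5/2 5/4 3/2 1 7 S
2 40/17 8/5 4/5 36/85 1 6 E
3 20/17 20/13 10/13 210/221 2 6 S
final 2 5 E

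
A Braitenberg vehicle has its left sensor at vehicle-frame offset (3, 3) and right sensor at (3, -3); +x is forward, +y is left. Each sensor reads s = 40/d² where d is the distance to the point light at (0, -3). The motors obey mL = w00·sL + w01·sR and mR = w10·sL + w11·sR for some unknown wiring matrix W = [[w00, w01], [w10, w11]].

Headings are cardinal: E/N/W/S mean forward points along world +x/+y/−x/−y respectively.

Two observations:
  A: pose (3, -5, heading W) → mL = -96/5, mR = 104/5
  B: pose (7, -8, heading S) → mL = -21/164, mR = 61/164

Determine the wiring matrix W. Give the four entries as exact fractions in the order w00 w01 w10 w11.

obs A: pose=(3,-5,W) → sL=8/5, sR=40, mL=-96/5, mR=104/5
obs B: pose=(7,-8,S) → sL=10/41, sR=1/2, mL=-21/164, mR=61/164
sensor matrix S = [[8/5, 40], [10/41, 1/2]]; det S = -1836/205
solve [mL_A; mL_B] = S·[w00; w01] and [mR_A; mR_B] = S·[w10; w11]:
  w00 = 1/2, w01 = -1/2, w10 = 1/2, w11 = 1/2

1/2 -1/2 1/2 1/2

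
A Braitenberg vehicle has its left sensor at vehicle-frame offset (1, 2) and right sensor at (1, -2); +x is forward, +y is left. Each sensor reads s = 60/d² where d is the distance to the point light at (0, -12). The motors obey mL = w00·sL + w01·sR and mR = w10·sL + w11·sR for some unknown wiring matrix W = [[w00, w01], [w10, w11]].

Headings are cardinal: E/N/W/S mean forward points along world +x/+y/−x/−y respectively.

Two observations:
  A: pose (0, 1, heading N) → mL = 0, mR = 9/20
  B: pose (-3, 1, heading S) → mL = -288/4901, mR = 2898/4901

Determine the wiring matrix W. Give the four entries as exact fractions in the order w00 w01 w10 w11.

obs A: pose=(0,1,N) → sL=3/10, sR=3/10, mL=0, mR=9/20
obs B: pose=(-3,1,S) → sL=12/29, sR=60/169, mL=-288/4901, mR=2898/4901
sensor matrix S = [[3/10, 3/10], [12/29, 60/169]]; det S = -432/24505
solve [mL_A; mL_B] = S·[w00; w01] and [mR_A; mR_B] = S·[w10; w11]:
  w00 = -1, w01 = 1, w10 = 1, w11 = 1/2

-1 1 1 1/2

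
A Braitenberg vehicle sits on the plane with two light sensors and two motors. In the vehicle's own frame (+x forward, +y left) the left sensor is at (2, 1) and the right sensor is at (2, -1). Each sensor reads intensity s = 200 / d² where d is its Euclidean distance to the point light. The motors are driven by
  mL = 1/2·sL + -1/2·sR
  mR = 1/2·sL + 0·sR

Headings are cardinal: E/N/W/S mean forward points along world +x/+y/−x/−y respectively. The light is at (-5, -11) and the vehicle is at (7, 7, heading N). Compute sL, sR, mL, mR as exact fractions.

200/521 200/569 4800/296449 100/521

left sensor world pos  = (6, 9); dL² = 521
right sensor world pos = (8, 9); dR² = 569
sL = 200/521 = 200/521
sR = 200/569 = 200/569
mL = 1/2·sL + -1/2·sR = 4800/296449
mR = 1/2·sL + 0·sR = 100/521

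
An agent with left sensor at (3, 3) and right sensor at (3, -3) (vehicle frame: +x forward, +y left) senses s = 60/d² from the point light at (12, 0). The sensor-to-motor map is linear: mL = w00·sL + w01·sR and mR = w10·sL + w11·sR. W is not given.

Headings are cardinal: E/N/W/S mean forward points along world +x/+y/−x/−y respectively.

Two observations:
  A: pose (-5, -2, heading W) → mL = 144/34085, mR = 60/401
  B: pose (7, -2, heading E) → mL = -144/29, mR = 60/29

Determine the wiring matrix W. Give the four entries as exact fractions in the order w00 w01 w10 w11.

obs A: pose=(-5,-2,W) → sL=12/85, sR=60/401, mL=144/34085, mR=60/401
obs B: pose=(7,-2,E) → sL=12, sR=60/29, mL=-144/29, mR=60/29
sensor matrix S = [[12/85, 60/401], [12, 60/29]]; det S = -297216/197693
solve [mL_A; mL_B] = S·[w00; w01] and [mR_A; mR_B] = S·[w10; w11]:
  w00 = -1/2, w01 = 1/2, w10 = 0, w11 = 1

-1/2 1/2 0 1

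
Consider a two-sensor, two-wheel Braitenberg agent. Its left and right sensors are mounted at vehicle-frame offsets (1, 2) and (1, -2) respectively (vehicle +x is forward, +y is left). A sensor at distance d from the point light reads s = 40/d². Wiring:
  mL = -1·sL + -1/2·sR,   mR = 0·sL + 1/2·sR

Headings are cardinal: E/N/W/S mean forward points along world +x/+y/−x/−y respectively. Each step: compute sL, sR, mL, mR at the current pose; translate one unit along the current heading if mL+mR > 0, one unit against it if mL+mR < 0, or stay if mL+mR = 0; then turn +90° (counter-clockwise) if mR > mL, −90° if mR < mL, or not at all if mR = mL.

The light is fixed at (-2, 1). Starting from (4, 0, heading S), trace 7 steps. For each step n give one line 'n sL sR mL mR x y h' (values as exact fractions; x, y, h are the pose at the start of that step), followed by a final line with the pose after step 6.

0 10/17 2 -27/17 1 4 0 S
1 40/53 40/53 -60/53 20/53 4 1 E
2 4 4/5 -22/5 2/5 3 1 N
3 8/5 40/17 -236/85 20/17 3 0 W
4 10/17 2 -27/17 1 4 0 S
5 40/53 40/53 -60/53 20/53 4 1 E
6 4 4/5 -22/5 2/5 3 1 N
final 3 0 W

n=0: pose=(4,0,S); sL=10/17, sR=2; mL=-27/17, mR=1; mL+mR=-10/17 → advance -1; mR−mL=44/17 → turn +1·90°
n=1: pose=(4,1,E); sL=40/53, sR=40/53; mL=-60/53, mR=20/53; mL+mR=-40/53 → advance -1; mR−mL=80/53 → turn +1·90°
n=2: pose=(3,1,N); sL=4, sR=4/5; mL=-22/5, mR=2/5; mL+mR=-4 → advance -1; mR−mL=24/5 → turn +1·90°
n=3: pose=(3,0,W); sL=8/5, sR=40/17; mL=-236/85, mR=20/17; mL+mR=-8/5 → advance -1; mR−mL=336/85 → turn +1·90°
n=4: pose=(4,0,S); sL=10/17, sR=2; mL=-27/17, mR=1; mL+mR=-10/17 → advance -1; mR−mL=44/17 → turn +1·90°
n=5: pose=(4,1,E); sL=40/53, sR=40/53; mL=-60/53, mR=20/53; mL+mR=-40/53 → advance -1; mR−mL=80/53 → turn +1·90°
n=6: pose=(3,1,N); sL=4, sR=4/5; mL=-22/5, mR=2/5; mL+mR=-4 → advance -1; mR−mL=24/5 → turn +1·90°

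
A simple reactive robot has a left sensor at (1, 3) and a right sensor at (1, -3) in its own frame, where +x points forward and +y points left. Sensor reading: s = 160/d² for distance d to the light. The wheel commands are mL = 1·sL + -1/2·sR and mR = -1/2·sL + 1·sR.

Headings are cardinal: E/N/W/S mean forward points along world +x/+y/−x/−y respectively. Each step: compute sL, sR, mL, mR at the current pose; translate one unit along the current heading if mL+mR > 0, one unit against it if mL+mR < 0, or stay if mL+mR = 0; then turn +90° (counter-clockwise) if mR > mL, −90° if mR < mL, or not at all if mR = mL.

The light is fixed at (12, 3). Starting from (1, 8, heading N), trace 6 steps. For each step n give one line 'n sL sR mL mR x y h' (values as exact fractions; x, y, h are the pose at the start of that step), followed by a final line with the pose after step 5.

0 20/29 8/5 -16/145 182/145 1 8 N
1 160/153 32/45 176/255 16/85 1 9 W
2 80/137 16/13 -56/1781 1672/1781 0 9 N
3 32/37 160/269 5648/9953 1616/9953 0 10 W
4 1/2 40/41 1/82 119/164 -1 10 N
5 160/221 160/317 33040/70057 10000/70057 -1 11 W
final -2 11 N

n=0: pose=(1,8,N); sL=20/29, sR=8/5; mL=-16/145, mR=182/145; mL+mR=166/145 → advance +1; mR−mL=198/145 → turn +1·90°
n=1: pose=(1,9,W); sL=160/153, sR=32/45; mL=176/255, mR=16/85; mL+mR=224/255 → advance +1; mR−mL=-128/255 → turn -1·90°
n=2: pose=(0,9,N); sL=80/137, sR=16/13; mL=-56/1781, mR=1672/1781; mL+mR=1616/1781 → advance +1; mR−mL=1728/1781 → turn +1·90°
n=3: pose=(0,10,W); sL=32/37, sR=160/269; mL=5648/9953, mR=1616/9953; mL+mR=7264/9953 → advance +1; mR−mL=-4032/9953 → turn -1·90°
n=4: pose=(-1,10,N); sL=1/2, sR=40/41; mL=1/82, mR=119/164; mL+mR=121/164 → advance +1; mR−mL=117/164 → turn +1·90°
n=5: pose=(-1,11,W); sL=160/221, sR=160/317; mL=33040/70057, mR=10000/70057; mL+mR=43040/70057 → advance +1; mR−mL=-23040/70057 → turn -1·90°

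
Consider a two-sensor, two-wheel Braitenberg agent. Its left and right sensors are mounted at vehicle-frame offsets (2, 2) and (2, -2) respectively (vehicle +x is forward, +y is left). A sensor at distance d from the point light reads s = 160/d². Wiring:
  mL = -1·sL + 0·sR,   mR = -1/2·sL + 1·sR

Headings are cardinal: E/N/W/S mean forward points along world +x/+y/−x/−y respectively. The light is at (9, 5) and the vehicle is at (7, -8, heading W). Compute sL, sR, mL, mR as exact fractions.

160/241 160/137 -160/241 27600/33017

left sensor world pos  = (5, -10); dL² = 241
right sensor world pos = (5, -6); dR² = 137
sL = 160/241 = 160/241
sR = 160/137 = 160/137
mL = -1·sL + 0·sR = -160/241
mR = -1/2·sL + 1·sR = 27600/33017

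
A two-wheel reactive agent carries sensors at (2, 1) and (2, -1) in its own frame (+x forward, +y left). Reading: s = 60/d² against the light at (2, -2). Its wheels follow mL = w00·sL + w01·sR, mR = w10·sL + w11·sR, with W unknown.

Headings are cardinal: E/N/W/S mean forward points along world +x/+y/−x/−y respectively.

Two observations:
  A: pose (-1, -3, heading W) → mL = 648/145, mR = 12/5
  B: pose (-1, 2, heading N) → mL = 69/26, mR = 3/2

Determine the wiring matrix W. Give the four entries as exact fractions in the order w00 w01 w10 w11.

1 1 0 1

obs A: pose=(-1,-3,W) → sL=60/29, sR=12/5, mL=648/145, mR=12/5
obs B: pose=(-1,2,N) → sL=15/13, sR=3/2, mL=69/26, mR=3/2
sensor matrix S = [[60/29, 12/5], [15/13, 3/2]]; det S = 126/377
solve [mL_A; mL_B] = S·[w00; w01] and [mR_A; mR_B] = S·[w10; w11]:
  w00 = 1, w01 = 1, w10 = 0, w11 = 1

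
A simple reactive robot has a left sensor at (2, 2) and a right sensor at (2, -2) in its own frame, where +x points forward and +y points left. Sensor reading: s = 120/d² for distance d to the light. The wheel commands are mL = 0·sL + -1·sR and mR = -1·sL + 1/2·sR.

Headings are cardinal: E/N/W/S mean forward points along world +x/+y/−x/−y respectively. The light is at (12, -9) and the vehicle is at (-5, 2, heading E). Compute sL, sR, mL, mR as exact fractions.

left sensor world pos  = (-3, 4); dL² = 394
right sensor world pos = (-3, 0); dR² = 306
sL = 120/394 = 60/197
sR = 120/306 = 20/51
mL = 0·sL + -1·sR = -20/51
mR = -1·sL + 1/2·sR = -1090/10047

60/197 20/51 -20/51 -1090/10047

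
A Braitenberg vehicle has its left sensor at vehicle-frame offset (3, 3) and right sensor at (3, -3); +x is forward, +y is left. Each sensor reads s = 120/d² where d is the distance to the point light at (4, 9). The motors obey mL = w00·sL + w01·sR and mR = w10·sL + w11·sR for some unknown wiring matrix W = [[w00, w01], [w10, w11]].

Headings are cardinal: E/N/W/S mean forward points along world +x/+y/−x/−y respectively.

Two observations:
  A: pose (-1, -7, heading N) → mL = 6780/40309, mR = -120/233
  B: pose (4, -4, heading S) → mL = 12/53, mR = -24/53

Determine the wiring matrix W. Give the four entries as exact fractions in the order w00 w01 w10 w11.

obs A: pose=(-1,-7,N) → sL=120/233, sR=120/173, mL=6780/40309, mR=-120/233
obs B: pose=(4,-4,S) → sL=24/53, sR=24/53, mL=12/53, mR=-24/53
sensor matrix S = [[120/233, 120/173], [24/53, 24/53]]; det S = -172800/2136377
solve [mL_A; mL_B] = S·[w00; w01] and [mR_A; mR_B] = S·[w10; w11]:
  w00 = 1, w01 = -1/2, w10 = -1, w11 = 0

1 -1/2 -1 0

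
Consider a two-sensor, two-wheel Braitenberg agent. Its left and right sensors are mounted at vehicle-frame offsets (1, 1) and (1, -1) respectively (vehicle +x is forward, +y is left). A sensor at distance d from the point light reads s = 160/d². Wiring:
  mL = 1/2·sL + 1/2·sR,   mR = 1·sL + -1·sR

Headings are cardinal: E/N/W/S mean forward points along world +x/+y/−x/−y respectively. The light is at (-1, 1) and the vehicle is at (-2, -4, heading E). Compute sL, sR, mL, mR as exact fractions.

10 40/9 65/9 50/9

left sensor world pos  = (-1, -3); dL² = 16
right sensor world pos = (-1, -5); dR² = 36
sL = 160/16 = 10
sR = 160/36 = 40/9
mL = 1/2·sL + 1/2·sR = 65/9
mR = 1·sL + -1·sR = 50/9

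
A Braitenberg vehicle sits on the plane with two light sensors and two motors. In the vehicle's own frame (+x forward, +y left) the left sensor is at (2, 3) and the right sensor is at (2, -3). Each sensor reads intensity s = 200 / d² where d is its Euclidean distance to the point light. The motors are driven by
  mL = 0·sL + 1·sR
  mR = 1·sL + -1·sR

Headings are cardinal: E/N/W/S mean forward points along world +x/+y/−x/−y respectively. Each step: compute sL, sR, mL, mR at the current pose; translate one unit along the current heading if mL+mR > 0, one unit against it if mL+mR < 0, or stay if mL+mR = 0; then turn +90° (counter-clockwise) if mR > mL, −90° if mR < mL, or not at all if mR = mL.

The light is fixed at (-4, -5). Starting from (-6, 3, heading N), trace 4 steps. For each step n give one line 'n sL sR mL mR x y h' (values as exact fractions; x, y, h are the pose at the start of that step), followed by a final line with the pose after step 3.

n=0: pose=(-6,3,N); sL=8/5, sR=200/101; mL=200/101, mR=-192/505; mL+mR=8/5 → advance +1; mR−mL=-1192/505 → turn -1·90°
n=1: pose=(-6,4,E); sL=25/18, sR=50/9; mL=50/9, mR=-25/6; mL+mR=25/18 → advance +1; mR−mL=-175/18 → turn -1·90°
n=2: pose=(-5,4,S); sL=200/53, sR=40/13; mL=40/13, mR=480/689; mL+mR=200/53 → advance +1; mR−mL=-1640/689 → turn -1·90°
n=3: pose=(-5,3,W); sL=100/17, sR=20/13; mL=20/13, mR=960/221; mL+mR=100/17 → advance +1; mR−mL=620/221 → turn +1·90°

0 8/5 200/101 200/101 -192/505 -6 3 N
1 25/18 50/9 50/9 -25/6 -6 4 E
2 200/53 40/13 40/13 480/689 -5 4 S
3 100/17 20/13 20/13 960/221 -5 3 W
final -6 3 S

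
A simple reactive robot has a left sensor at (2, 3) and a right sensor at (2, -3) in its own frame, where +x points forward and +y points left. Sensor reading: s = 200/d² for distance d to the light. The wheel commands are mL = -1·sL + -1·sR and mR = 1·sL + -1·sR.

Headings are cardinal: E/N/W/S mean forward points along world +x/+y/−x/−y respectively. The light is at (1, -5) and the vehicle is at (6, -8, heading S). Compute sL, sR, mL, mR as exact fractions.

left sensor world pos  = (9, -10); dL² = 89
right sensor world pos = (3, -10); dR² = 29
sL = 200/89 = 200/89
sR = 200/29 = 200/29
mL = -1·sL + -1·sR = -23600/2581
mR = 1·sL + -1·sR = -12000/2581

200/89 200/29 -23600/2581 -12000/2581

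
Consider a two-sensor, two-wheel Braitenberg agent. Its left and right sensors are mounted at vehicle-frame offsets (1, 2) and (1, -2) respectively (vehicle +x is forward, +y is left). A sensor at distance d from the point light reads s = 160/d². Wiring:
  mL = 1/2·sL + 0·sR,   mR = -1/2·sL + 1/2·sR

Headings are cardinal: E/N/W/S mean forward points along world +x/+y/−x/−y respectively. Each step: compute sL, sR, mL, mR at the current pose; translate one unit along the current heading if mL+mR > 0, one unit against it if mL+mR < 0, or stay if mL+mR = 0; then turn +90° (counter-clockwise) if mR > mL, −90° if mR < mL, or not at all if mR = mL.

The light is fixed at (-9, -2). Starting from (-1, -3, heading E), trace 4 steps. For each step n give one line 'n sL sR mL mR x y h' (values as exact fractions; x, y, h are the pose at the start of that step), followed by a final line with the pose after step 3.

0 80/41 16/9 40/41 -32/369 -1 -3 E
1 32/25 160/53 16/25 1152/1325 0 -3 S
2 8/5 40/29 4/5 -16/145 0 -4 E
3 160/153 160/73 80/153 6400/11169 1 -4 S
final 1 -5 E

n=0: pose=(-1,-3,E); sL=80/41, sR=16/9; mL=40/41, mR=-32/369; mL+mR=8/9 → advance +1; mR−mL=-392/369 → turn -1·90°
n=1: pose=(0,-3,S); sL=32/25, sR=160/53; mL=16/25, mR=1152/1325; mL+mR=80/53 → advance +1; mR−mL=304/1325 → turn +1·90°
n=2: pose=(0,-4,E); sL=8/5, sR=40/29; mL=4/5, mR=-16/145; mL+mR=20/29 → advance +1; mR−mL=-132/145 → turn -1·90°
n=3: pose=(1,-4,S); sL=160/153, sR=160/73; mL=80/153, mR=6400/11169; mL+mR=80/73 → advance +1; mR−mL=560/11169 → turn +1·90°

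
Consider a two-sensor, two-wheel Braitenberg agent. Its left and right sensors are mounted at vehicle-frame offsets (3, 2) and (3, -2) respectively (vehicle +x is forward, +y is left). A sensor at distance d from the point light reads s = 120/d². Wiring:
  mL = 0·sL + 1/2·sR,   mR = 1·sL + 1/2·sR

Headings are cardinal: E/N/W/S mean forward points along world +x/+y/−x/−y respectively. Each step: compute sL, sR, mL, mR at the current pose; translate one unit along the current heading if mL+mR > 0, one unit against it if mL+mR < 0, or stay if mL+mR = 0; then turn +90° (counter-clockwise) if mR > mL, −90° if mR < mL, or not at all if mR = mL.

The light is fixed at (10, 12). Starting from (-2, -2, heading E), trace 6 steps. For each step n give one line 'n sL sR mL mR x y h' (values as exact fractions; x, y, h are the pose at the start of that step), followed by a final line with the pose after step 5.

0 8/15 120/337 60/337 3596/5055 -2 -2 E
1 12/29 60/101 30/101 2082/2929 -1 -2 N
2 120/421 120/317 60/317 63300/133457 -1 -1 W
3 30/89 30/113 15/113 4725/10057 -2 -1 S
4 8/15 120/337 60/337 3596/5055 -2 -2 E
5 12/29 60/101 30/101 2082/2929 -1 -2 N
final -1 -1 W

n=0: pose=(-2,-2,E); sL=8/15, sR=120/337; mL=60/337, mR=3596/5055; mL+mR=4496/5055 → advance +1; mR−mL=8/15 → turn +1·90°
n=1: pose=(-1,-2,N); sL=12/29, sR=60/101; mL=30/101, mR=2082/2929; mL+mR=2952/2929 → advance +1; mR−mL=12/29 → turn +1·90°
n=2: pose=(-1,-1,W); sL=120/421, sR=120/317; mL=60/317, mR=63300/133457; mL+mR=88560/133457 → advance +1; mR−mL=120/421 → turn +1·90°
n=3: pose=(-2,-1,S); sL=30/89, sR=30/113; mL=15/113, mR=4725/10057; mL+mR=6060/10057 → advance +1; mR−mL=30/89 → turn +1·90°
n=4: pose=(-2,-2,E); sL=8/15, sR=120/337; mL=60/337, mR=3596/5055; mL+mR=4496/5055 → advance +1; mR−mL=8/15 → turn +1·90°
n=5: pose=(-1,-2,N); sL=12/29, sR=60/101; mL=30/101, mR=2082/2929; mL+mR=2952/2929 → advance +1; mR−mL=12/29 → turn +1·90°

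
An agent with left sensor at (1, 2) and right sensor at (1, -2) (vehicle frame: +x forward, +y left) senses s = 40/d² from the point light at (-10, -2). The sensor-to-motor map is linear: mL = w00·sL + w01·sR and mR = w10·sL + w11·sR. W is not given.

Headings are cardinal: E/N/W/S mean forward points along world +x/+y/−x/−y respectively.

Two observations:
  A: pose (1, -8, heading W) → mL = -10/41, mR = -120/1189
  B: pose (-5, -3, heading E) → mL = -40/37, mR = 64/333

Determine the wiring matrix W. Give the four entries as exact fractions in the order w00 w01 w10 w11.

-1 0 1 -1

obs A: pose=(1,-8,W) → sL=10/41, sR=10/29, mL=-10/41, mR=-120/1189
obs B: pose=(-5,-3,E) → sL=40/37, sR=8/9, mL=-40/37, mR=64/333
sensor matrix S = [[10/41, 10/29], [40/37, 8/9]]; det S = -61760/395937
solve [mL_A; mL_B] = S·[w00; w01] and [mR_A; mR_B] = S·[w10; w11]:
  w00 = -1, w01 = 0, w10 = 1, w11 = -1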